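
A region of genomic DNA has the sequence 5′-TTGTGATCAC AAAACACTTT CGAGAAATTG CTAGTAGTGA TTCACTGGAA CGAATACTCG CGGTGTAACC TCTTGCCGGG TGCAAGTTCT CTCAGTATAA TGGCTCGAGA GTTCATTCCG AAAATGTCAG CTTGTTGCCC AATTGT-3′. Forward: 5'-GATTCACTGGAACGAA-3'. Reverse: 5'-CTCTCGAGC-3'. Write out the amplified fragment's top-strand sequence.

5'-GATTCACTGGAACGAATACTCGCGGTGTAACCTCTTGCCGGGTGCAAGTTCTCTCAGTATAATGGCTCGAGAG-3'

The forward primer matches the template at positions 39–54.
Reverse complement of the reverse primer: GCTCGAGAG. This occurs on the top strand at positions 103–111.
The product is the template from position 39 through 111 (73 bp).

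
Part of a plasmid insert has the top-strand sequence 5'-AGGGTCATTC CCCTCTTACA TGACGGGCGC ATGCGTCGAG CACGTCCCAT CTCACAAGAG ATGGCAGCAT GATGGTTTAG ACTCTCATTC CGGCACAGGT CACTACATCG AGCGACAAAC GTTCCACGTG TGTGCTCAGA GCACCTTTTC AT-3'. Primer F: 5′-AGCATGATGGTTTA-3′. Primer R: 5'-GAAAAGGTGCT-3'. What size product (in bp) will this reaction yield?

Scanning the template, AGCATGATGGTTTA occurs at positions 66–79; this primer anneals to the bottom strand there with its 3' end pointing downstream.
The reverse primer's reverse complement is AGCACCTTTTC, which matches the template at positions 140–150.
The product runs from position 66 to position 150, so its length is 150 − 66 + 1 = 85 bp.

85 bp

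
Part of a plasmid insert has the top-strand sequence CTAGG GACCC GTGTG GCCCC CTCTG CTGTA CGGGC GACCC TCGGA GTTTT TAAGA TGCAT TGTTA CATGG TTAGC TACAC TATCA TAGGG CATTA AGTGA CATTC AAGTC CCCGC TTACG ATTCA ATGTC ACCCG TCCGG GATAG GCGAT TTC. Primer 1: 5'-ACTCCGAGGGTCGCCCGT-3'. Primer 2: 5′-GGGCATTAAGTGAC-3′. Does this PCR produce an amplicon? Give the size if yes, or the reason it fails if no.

No product — the primers' 3' ends point away from each other.

Primer 1 (ACTCCGAGGGTCGCCCGT) has reverse complement ACGGGCGACCCTCGGAGT, which matches the top strand at positions 30–47; primer 1 anneals to the top strand there with its 3' end pointing upstream toward position 30.
Primer 2 (GGGCATTAAGTGAC) matches the top strand directly at positions 88–101; it anneals to the bottom strand with its 3' end pointing downstream toward position 101.
The 3' ends diverge (primer 1 extends toward position 1, primer 2 toward position 153), so the primers never converge on a shared product.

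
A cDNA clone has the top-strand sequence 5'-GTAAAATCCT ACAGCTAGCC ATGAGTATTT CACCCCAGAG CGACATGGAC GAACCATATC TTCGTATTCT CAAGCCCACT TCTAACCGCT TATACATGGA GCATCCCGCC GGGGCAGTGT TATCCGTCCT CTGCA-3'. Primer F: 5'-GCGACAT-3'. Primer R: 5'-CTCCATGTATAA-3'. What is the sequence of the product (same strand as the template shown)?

5'-GCGACATGGACGAACCATATCTTCGTATTCTCAAGCCCACTTCTAACCGCTTATACATGGAG-3'

Forward primer GCGACAT is found on the top strand at positions 40–46.
Reverse complement of the reverse primer: TTATACATGGAG. This occurs on the top strand at positions 90–101.
The product is the template from position 40 through 101 (62 bp).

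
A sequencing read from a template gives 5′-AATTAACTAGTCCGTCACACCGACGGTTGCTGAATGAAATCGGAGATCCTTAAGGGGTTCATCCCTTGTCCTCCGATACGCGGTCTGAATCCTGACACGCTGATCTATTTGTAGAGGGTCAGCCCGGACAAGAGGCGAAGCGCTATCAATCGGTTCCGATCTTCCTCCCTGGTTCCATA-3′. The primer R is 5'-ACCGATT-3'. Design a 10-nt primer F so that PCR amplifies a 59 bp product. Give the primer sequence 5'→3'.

The reverse primer's reverse complement AATCGGT matches the template at positions 148–154, so the product ends at position 154.
A 59 bp product then starts at position 154 − 59 + 1 = 96.
The forward primer is identical to the top strand there: CACGCTGATC.

5'-CACGCTGATC-3'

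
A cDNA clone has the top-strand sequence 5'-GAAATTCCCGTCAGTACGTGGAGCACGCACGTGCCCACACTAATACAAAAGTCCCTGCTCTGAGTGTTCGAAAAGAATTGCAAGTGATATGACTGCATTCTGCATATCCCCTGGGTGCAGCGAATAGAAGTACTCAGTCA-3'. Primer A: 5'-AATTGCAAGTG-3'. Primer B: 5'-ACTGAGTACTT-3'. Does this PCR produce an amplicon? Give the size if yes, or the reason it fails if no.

Yes — a 63 bp product.

Primer A (AATTGCAAGTG) matches the top strand at positions 76–86; it acts as a forward primer.
Primer B's reverse complement is AAGTACTCAGT, matching the top strand at positions 128–138; it acts as a reverse primer.
The 3' ends face each other across positions 76–138, giving a 63 bp product.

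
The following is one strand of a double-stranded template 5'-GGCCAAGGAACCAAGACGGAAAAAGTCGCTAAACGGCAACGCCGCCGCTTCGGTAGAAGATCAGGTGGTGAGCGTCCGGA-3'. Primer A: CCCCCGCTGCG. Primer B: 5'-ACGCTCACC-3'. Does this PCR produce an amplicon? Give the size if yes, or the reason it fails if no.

Primer A (CCCCCGCTGCG) does not match the top strand, and its reverse complement CGCAGCGGGGG does not match either.
With no annealing site for primer A, no amplification occurs.

No product — primer A has no binding site in the template.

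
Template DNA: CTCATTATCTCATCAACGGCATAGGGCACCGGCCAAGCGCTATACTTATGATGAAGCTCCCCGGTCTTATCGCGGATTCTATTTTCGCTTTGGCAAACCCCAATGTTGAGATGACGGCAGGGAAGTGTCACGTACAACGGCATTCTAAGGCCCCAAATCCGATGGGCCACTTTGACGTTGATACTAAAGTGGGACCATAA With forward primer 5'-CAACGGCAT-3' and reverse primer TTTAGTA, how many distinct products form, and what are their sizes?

Two products: 175 bp, 54 bp

The forward primer CAACGGCAT matches the top strand at positions 14–22, 135–143.
The reverse primer's reverse complement is TACTAAA, matching at positions 182–188.
Each forward site pairs with the reverse site to give a product ending at position 188: sizes 175, 54 bp.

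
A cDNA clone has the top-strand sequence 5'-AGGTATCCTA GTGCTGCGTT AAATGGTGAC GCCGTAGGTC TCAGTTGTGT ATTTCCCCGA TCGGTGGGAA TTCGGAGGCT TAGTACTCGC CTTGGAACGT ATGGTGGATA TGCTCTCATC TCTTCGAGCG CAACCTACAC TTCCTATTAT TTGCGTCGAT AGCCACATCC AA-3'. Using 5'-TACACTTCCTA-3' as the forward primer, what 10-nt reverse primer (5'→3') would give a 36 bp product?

5'-TGGATGTGGC-3'

The forward primer binds at positions 136–146, so a 36 bp product ends at position 136 + 36 − 1 = 171.
The reverse primer anneals to the top strand over positions 162–171, i.e. to GCCACATCCA.
Its sequence written 5'→3' is the reverse complement: TGGATGTGGC.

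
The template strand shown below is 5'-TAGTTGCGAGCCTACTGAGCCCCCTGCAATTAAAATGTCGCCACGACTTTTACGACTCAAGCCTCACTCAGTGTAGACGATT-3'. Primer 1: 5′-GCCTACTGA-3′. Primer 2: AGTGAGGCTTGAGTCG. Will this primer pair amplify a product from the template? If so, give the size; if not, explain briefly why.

Yes — a 59 bp product.

Primer 1 (GCCTACTGA) matches the top strand at positions 10–18; it acts as a forward primer.
Primer 2's reverse complement is CGACTCAAGCCTCACT, matching the top strand at positions 53–68; it acts as a reverse primer.
The 3' ends face each other across positions 10–68, giving a 59 bp product.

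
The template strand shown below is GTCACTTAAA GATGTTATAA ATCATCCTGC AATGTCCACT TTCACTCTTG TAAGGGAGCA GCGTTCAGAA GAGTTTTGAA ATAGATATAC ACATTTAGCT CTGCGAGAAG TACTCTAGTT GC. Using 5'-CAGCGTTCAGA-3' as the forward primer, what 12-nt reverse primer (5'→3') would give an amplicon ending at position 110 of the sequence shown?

The forward primer binds at positions 59–69; the product's 3' end on the top strand is position 110.
The reverse primer anneals to the top strand over positions 99–110, i.e. to CTCTGCGAGAAG.
Its sequence written 5'→3' is the reverse complement: CTTCTCGCAGAG.

5'-CTTCTCGCAGAG-3'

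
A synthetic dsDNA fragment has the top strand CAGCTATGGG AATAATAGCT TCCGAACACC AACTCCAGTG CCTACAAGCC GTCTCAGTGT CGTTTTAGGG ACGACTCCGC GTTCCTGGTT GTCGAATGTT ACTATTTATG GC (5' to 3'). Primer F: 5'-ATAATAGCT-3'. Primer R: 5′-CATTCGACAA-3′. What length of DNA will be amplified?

87 bp

The forward primer matches the template at positions 12–20.
The reverse primer's reverse complement is TTGTCGAATG, which matches the template at positions 89–98.
Amplicon spans positions 12–98: 87 bp.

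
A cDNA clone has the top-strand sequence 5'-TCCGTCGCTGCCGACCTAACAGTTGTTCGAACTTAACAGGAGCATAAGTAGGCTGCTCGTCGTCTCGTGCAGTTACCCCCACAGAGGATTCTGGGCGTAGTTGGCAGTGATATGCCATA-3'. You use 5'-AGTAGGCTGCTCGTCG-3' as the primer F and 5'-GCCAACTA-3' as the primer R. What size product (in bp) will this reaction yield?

Scanning the template, AGTAGGCTGCTCGTCG occurs at positions 47–62; this primer anneals to the bottom strand there with its 3' end pointing downstream.
Reverse complement of the reverse primer: TAGTTGGC. This occurs on the top strand at positions 98–105.
Product length = (reverse-primer end) − (forward-primer start) + 1 = 105 − 47 + 1 = 59 bp.

59 bp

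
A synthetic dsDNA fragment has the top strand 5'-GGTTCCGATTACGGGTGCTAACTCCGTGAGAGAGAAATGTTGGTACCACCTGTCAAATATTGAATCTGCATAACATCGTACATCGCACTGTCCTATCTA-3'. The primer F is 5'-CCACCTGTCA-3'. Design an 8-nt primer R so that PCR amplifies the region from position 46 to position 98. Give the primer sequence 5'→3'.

5'-AGATAGGA-3'

The product's 3' end on the top strand is position 98.
The reverse primer anneals to the top strand over positions 91–98, i.e. to TCCTATCT.
Its sequence written 5'→3' is the reverse complement: AGATAGGA.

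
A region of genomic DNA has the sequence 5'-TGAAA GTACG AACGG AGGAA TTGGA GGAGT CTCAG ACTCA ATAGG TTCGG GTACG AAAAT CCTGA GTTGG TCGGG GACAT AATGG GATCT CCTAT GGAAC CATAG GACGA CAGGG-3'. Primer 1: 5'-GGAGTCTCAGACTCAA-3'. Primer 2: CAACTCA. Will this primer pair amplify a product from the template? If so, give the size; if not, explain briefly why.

Yes — a 44 bp product.

Primer 1 (GGAGTCTCAGACTCAA) matches the top strand at positions 26–41; it acts as a forward primer.
Primer 2's reverse complement is TGAGTTG, matching the top strand at positions 63–69; it acts as a reverse primer.
The 3' ends face each other across positions 26–69, giving a 44 bp product.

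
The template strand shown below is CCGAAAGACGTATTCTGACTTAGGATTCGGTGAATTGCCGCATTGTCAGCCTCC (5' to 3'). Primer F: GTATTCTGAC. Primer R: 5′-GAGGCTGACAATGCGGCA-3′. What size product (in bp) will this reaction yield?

44 bp

The forward primer matches the template at positions 10–19.
Taking the reverse complement of GAGGCTGACAATGCGGCA gives TGCCGCATTGTCAGCCTC, found at positions 36–53 on the template; the primer anneals here to the top strand with its 3' end pointing upstream.
Product length = (reverse-primer end) − (forward-primer start) + 1 = 53 − 10 + 1 = 44 bp.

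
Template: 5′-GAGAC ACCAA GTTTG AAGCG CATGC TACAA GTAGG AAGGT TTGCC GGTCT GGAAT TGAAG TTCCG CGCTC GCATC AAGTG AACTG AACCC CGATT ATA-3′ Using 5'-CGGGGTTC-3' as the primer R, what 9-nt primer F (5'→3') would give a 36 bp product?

The reverse primer's reverse complement GAACCCCG matches the template at positions 85–92, so the product ends at position 92.
A 36 bp product then starts at position 92 − 36 + 1 = 57.
The forward primer is identical to the top strand there: GAAGTTCCG.

5'-GAAGTTCCG-3'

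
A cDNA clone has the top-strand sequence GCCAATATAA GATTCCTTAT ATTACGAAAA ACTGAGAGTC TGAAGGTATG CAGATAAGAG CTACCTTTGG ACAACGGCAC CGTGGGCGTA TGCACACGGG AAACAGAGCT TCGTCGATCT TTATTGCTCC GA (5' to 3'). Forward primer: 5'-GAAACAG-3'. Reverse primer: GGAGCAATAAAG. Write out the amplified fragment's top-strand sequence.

5'-GAAACAGAGCTTCGTCGATCTTTATTGCTCC-3'

The forward primer matches the template at positions 100–106.
Taking the reverse complement of GGAGCAATAAAG gives CTTTATTGCTCC, found at positions 119–130 on the template; the primer anneals here to the top strand with its 3' end pointing upstream.
The product is the template from position 100 through 130 (31 bp).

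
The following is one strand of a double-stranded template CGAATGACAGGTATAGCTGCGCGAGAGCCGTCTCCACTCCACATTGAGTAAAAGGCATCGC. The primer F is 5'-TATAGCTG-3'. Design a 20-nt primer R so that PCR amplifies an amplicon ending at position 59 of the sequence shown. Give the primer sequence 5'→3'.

5'-GATGCCTTTTACTCAATGTG-3'

The forward primer binds at positions 12–19; the product's 3' end on the top strand is position 59.
The reverse primer anneals to the top strand over positions 40–59, i.e. to CACATTGAGTAAAAGGCATC.
Its sequence written 5'→3' is the reverse complement: GATGCCTTTTACTCAATGTG.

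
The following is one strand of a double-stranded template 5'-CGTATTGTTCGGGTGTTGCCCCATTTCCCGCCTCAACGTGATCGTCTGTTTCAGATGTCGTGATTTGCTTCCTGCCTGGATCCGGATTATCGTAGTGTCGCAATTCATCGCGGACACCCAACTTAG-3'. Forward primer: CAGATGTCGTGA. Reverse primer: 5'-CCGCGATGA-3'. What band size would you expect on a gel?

62 bp

Scanning the template, CAGATGTCGTGA occurs at positions 52–63; this primer anneals to the bottom strand there with its 3' end pointing downstream.
The reverse primer's reverse complement is TCATCGCGG, which matches the template at positions 105–113.
The product runs from position 52 to position 113, so its length is 113 − 52 + 1 = 62 bp.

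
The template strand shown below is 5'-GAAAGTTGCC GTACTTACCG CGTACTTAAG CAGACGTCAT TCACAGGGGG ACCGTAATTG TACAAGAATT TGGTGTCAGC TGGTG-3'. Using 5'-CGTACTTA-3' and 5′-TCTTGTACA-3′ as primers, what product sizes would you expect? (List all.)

The forward primer CGTACTTA matches the top strand at positions 10–17, 21–28.
The reverse primer's reverse complement is TGTACAAGA, matching at positions 59–67.
Each forward site pairs with the reverse site to give a product ending at position 67: sizes 58, 47 bp.

58 bp, 47 bp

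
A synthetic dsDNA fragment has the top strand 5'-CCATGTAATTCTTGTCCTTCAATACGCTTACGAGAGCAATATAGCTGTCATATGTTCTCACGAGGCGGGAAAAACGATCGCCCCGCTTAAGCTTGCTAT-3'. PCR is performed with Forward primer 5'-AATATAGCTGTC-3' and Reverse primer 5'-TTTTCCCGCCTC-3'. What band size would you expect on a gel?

Scanning the template, AATATAGCTGTC occurs at positions 38–49; this primer anneals to the bottom strand there with its 3' end pointing downstream.
The reverse primer's reverse complement is GAGGCGGGAAAA, which matches the template at positions 62–73.
Product length = (reverse-primer end) − (forward-primer start) + 1 = 73 − 38 + 1 = 36 bp.

36 bp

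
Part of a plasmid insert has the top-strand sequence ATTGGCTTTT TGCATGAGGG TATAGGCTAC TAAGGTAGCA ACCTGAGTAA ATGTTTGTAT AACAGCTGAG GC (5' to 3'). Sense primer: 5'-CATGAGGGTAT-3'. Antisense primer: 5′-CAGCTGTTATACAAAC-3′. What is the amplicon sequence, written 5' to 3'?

5'-CATGAGGGTATAGGCTACTAAGGTAGCAACCTGAGTAAATGTTTGTATAACAGCTG-3'

Forward primer CATGAGGGTAT is found on the top strand at positions 13–23.
Taking the reverse complement of CAGCTGTTATACAAAC gives GTTTGTATAACAGCTG, found at positions 53–68 on the template; the primer anneals here to the top strand with its 3' end pointing upstream.
The product is the template from position 13 through 68 (56 bp).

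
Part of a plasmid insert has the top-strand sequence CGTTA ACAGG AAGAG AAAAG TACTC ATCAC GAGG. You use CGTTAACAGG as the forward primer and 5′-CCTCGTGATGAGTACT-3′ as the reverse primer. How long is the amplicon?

Scanning the template, CGTTAACAGG occurs at positions 1–10; this primer anneals to the bottom strand there with its 3' end pointing downstream.
Taking the reverse complement of CCTCGTGATGAGTACT gives AGTACTCATCACGAGG, found at positions 19–34 on the template; the primer anneals here to the top strand with its 3' end pointing upstream.
The product runs from position 1 to position 34, so its length is 34 − 1 + 1 = 34 bp.

34 bp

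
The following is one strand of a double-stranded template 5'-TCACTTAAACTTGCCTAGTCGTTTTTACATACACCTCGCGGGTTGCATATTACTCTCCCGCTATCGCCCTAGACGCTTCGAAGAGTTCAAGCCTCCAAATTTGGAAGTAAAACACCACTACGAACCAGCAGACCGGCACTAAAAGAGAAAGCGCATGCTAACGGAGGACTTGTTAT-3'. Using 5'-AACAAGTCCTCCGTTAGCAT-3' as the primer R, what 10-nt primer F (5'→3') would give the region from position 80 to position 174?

5'-GAAGAGTTCA-3'

The reverse primer's reverse complement ATGCTAACGGAGGACTTGTT matches the template at positions 155–174; the product starts at position 80.
The forward primer is identical to the top strand over positions 80–89: GAAGAGTTCA.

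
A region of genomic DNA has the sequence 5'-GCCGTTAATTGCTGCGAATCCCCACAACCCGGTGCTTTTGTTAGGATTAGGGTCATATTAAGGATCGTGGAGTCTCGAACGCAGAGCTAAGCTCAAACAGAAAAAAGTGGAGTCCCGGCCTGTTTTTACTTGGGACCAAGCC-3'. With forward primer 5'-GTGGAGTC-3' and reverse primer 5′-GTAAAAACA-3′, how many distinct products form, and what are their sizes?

The forward primer GTGGAGTC matches the top strand at positions 67–74, 107–114.
The reverse primer's reverse complement is TGTTTTTAC, matching at positions 121–129.
Each forward site pairs with the reverse site to give a product ending at position 129: sizes 63, 23 bp.

Two products: 63 bp, 23 bp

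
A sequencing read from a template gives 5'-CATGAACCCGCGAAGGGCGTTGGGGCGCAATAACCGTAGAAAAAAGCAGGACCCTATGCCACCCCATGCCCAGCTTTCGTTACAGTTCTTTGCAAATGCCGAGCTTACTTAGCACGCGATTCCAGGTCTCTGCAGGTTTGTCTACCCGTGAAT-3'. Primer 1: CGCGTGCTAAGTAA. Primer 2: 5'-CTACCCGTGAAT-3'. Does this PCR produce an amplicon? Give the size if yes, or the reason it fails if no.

Primer 1 (CGCGTGCTAAGTAA) has reverse complement TTACTTAGCACGCG, which matches the top strand at positions 105–118; primer 1 anneals to the top strand there with its 3' end pointing upstream toward position 105.
Primer 2 (CTACCCGTGAAT) matches the top strand directly at positions 142–153; it anneals to the bottom strand with its 3' end pointing downstream toward position 153.
The 3' ends diverge (primer 1 extends toward position 1, primer 2 toward position 153), so the primers never converge on a shared product.

No product — the primers' 3' ends point away from each other.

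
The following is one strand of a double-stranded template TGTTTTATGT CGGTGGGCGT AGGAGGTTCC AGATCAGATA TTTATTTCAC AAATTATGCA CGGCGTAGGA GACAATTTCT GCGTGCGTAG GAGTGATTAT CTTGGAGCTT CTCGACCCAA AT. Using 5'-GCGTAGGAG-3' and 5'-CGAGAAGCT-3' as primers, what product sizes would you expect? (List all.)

98 bp, 52 bp, 30 bp

The forward primer GCGTAGGAG matches the top strand at positions 17–25, 63–71, 85–93.
The reverse primer's reverse complement is AGCTTCTCG, matching at positions 106–114.
Each forward site pairs with the reverse site to give a product ending at position 114: sizes 98, 52, 30 bp.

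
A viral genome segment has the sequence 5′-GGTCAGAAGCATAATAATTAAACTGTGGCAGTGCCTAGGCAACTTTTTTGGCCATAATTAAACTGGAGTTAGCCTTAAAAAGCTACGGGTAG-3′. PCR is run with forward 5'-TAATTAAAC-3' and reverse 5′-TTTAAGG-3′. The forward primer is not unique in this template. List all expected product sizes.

The forward primer TAATTAAAC matches the top strand at positions 15–23, 55–63.
The reverse primer's reverse complement is CCTTAAA, matching at positions 73–79.
Each forward site pairs with the reverse site to give a product ending at position 79: sizes 65, 25 bp.

65 bp, 25 bp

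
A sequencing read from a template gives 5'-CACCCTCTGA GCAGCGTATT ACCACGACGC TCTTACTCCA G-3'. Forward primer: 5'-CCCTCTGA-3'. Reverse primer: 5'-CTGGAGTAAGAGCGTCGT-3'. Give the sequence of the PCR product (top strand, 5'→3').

Forward primer CCCTCTGA is found on the top strand at positions 3–10.
The reverse primer's reverse complement is ACGACGCTCTTACTCCAG, which matches the template at positions 24–41.
The product is the template from position 3 through 41 (39 bp).

5'-CCCTCTGAGCAGCGTATTACCACGACGCTCTTACTCCAG-3'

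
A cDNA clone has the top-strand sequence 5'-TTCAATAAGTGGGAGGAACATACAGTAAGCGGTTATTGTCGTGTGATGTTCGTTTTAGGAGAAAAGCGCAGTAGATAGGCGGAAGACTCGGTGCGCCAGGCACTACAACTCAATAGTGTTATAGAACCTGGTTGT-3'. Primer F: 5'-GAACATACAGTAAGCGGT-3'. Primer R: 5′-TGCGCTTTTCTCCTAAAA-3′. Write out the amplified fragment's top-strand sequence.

5'-GAACATACAGTAAGCGGTTATTGTCGTGTGATGTTCGTTTTAGGAGAAAAGCGCA-3'

The forward primer matches the template at positions 16–33.
The reverse primer's reverse complement is TTTTAGGAGAAAAGCGCA, which matches the template at positions 53–70.
The product is the template from position 16 through 70 (55 bp).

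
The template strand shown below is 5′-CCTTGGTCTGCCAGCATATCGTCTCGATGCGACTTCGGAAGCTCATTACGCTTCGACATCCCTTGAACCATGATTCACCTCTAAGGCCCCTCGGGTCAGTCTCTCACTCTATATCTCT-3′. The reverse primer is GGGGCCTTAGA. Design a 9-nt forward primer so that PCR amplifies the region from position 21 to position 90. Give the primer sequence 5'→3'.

5'-GTCTCGATG-3'

The reverse primer's reverse complement TCTAAGGCCCC matches the template at positions 80–90; the product starts at position 21.
The forward primer is identical to the top strand over positions 21–29: GTCTCGATG.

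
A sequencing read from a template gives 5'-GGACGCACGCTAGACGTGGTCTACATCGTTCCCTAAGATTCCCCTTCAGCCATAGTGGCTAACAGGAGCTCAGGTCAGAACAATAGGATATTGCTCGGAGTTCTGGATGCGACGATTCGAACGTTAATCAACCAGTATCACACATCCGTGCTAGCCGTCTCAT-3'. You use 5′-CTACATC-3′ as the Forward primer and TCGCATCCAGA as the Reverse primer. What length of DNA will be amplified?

92 bp

The forward primer matches the template at positions 21–27.
Taking the reverse complement of TCGCATCCAGA gives TCTGGATGCGA, found at positions 102–112 on the template; the primer anneals here to the top strand with its 3' end pointing upstream.
The product runs from position 21 to position 112, so its length is 112 − 21 + 1 = 92 bp.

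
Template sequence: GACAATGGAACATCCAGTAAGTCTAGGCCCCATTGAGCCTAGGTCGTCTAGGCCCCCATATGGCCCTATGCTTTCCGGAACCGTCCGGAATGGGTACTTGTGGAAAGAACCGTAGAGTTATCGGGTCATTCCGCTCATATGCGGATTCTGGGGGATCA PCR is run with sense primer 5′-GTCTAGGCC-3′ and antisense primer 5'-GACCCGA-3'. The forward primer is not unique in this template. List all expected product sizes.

The forward primer GTCTAGGCC matches the top strand at positions 21–29, 46–54.
The reverse primer's reverse complement is TCGGGTC, matching at positions 121–127.
Each forward site pairs with the reverse site to give a product ending at position 127: sizes 107, 82 bp.

107 bp, 82 bp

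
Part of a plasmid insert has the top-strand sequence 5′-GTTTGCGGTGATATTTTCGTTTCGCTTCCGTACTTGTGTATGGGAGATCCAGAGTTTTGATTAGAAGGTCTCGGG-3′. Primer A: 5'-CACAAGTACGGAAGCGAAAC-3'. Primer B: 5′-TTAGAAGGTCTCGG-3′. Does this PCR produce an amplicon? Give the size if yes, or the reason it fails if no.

No product — the primers' 3' ends point away from each other.

Primer A (CACAAGTACGGAAGCGAAAC) has reverse complement GTTTCGCTTCCGTACTTGTG, which matches the top strand at positions 19–38; primer A anneals to the top strand there with its 3' end pointing upstream toward position 19.
Primer B (TTAGAAGGTCTCGG) matches the top strand directly at positions 61–74; it anneals to the bottom strand with its 3' end pointing downstream toward position 74.
The 3' ends diverge (primer A extends toward position 1, primer B toward position 75), so the primers never converge on a shared product.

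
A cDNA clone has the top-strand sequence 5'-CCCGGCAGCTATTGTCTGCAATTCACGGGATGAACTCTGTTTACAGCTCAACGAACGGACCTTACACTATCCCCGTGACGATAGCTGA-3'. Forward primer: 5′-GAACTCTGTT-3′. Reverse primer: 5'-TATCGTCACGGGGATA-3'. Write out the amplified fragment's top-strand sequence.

Scanning the template, GAACTCTGTT occurs at positions 32–41; this primer anneals to the bottom strand there with its 3' end pointing downstream.
The reverse primer's reverse complement is TATCCCCGTGACGATA, which matches the template at positions 68–83.
The product is the template from position 32 through 83 (52 bp).

5'-GAACTCTGTTTACAGCTCAACGAACGGACCTTACACTATCCCCGTGACGATA-3'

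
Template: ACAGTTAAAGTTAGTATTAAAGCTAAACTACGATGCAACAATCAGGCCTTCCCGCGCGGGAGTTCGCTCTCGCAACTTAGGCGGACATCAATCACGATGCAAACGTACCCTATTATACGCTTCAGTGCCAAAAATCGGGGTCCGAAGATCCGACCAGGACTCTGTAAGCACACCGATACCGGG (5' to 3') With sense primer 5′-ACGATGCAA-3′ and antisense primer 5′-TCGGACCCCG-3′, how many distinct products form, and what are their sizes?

The forward primer ACGATGCAA matches the top strand at positions 30–38, 94–102.
The reverse primer's reverse complement is CGGGGTCCGA, matching at positions 136–145.
Each forward site pairs with the reverse site to give a product ending at position 145: sizes 116, 52 bp.

Two products: 116 bp, 52 bp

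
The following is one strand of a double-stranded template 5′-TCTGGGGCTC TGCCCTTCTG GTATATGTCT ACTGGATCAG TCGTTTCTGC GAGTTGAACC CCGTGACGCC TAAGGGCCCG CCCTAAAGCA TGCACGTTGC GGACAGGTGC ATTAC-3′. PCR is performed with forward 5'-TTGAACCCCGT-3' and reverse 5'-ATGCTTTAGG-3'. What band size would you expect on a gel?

Scanning the template, TTGAACCCCGT occurs at positions 54–64; this primer anneals to the bottom strand there with its 3' end pointing downstream.
Reverse complement of the reverse primer: CCTAAAGCAT. This occurs on the top strand at positions 82–91.
The product runs from position 54 to position 91, so its length is 91 − 54 + 1 = 38 bp.

38 bp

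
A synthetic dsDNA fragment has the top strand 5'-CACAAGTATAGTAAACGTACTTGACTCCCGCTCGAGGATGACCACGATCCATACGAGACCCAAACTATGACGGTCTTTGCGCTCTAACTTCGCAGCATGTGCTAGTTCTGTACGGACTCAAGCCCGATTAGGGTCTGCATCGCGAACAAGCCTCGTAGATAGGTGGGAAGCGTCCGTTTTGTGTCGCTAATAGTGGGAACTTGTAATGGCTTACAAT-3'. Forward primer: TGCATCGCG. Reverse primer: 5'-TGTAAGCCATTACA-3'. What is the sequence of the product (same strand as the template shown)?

5'-TGCATCGCGAACAAGCCTCGTAGATAGGTGGGAAGCGTCCGTTTTGTGTCGCTAATAGTGGGAACTTGTAATGGCTTACA-3'

Scanning the template, TGCATCGCG occurs at positions 136–144; this primer anneals to the bottom strand there with its 3' end pointing downstream.
Reverse complement of the reverse primer: TGTAATGGCTTACA. This occurs on the top strand at positions 202–215.
The product is the template from position 136 through 215 (80 bp).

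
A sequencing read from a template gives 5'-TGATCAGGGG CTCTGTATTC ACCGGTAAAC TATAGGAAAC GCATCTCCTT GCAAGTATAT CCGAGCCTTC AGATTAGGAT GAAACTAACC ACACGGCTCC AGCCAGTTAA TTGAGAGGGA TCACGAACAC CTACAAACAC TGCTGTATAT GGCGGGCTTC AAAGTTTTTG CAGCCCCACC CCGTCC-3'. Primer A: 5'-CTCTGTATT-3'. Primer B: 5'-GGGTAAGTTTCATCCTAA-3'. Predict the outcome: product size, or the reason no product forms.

No product — primer B has no binding site in the template.

Primer B (GGGTAAGTTTCATCCTAA) does not match the top strand, and its reverse complement TTAGGATGAAACTTACCC does not match either.
With no annealing site for primer B, no amplification occurs.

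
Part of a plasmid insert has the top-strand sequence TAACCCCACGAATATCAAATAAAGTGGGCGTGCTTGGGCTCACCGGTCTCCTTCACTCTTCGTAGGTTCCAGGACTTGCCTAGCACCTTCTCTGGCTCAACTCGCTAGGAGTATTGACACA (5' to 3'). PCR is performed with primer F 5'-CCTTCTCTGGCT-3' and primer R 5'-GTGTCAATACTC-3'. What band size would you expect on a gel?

The forward primer matches the template at positions 86–97.
Reverse complement of the reverse primer: GAGTATTGACAC. This occurs on the top strand at positions 109–120.
Amplicon spans positions 86–120: 35 bp.

35 bp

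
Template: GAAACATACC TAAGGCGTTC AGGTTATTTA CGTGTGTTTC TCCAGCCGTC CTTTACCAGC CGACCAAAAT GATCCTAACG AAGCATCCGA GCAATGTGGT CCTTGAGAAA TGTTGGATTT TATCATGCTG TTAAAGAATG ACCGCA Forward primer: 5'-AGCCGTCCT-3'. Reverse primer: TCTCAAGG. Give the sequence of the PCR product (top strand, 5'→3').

5'-AGCCGTCCTTTACCAGCCGACCAAAATGATCCTAACGAAGCATCCGAGCAATGTGGTCCTTGAGA-3'

The forward primer matches the template at positions 44–52.
Taking the reverse complement of TCTCAAGG gives CCTTGAGA, found at positions 101–108 on the template; the primer anneals here to the top strand with its 3' end pointing upstream.
The product is the template from position 44 through 108 (65 bp).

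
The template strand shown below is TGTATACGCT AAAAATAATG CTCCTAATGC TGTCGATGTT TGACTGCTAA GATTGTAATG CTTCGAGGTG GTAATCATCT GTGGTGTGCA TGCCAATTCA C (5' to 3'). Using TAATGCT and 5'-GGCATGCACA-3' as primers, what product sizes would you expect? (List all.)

79 bp, 70 bp, 39 bp

The forward primer TAATGCT matches the top strand at positions 16–22, 25–31, 56–62.
The reverse primer's reverse complement is TGTGCATGCC, matching at positions 85–94.
Each forward site pairs with the reverse site to give a product ending at position 94: sizes 79, 70, 39 bp.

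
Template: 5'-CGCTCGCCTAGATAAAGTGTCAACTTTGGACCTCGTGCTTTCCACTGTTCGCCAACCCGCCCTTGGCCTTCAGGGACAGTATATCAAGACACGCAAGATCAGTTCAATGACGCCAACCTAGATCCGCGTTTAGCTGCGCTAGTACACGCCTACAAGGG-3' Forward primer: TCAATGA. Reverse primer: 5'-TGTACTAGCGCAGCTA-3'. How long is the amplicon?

Scanning the template, TCAATGA occurs at positions 104–110; this primer anneals to the bottom strand there with its 3' end pointing downstream.
Reverse complement of the reverse primer: TAGCTGCGCTAGTACA. This occurs on the top strand at positions 131–146.
The product runs from position 104 to position 146, so its length is 146 − 104 + 1 = 43 bp.

43 bp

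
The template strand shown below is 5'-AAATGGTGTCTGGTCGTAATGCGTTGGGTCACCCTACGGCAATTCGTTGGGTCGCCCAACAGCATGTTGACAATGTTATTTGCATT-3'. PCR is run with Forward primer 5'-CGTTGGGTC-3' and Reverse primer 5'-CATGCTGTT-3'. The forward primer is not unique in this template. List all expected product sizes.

The forward primer CGTTGGGTC matches the top strand at positions 22–30, 45–53.
The reverse primer's reverse complement is AACAGCATG, matching at positions 58–66.
Each forward site pairs with the reverse site to give a product ending at position 66: sizes 45, 22 bp.

45 bp, 22 bp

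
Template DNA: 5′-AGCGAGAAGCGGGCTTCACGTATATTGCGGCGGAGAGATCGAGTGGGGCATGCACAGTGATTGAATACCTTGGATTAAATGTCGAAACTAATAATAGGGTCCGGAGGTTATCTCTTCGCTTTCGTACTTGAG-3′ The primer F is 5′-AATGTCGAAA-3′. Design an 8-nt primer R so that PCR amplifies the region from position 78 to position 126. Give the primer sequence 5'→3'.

5'-TACGAAAG-3'

The product's 3' end on the top strand is position 126.
The reverse primer anneals to the top strand over positions 119–126, i.e. to CTTTCGTA.
Its sequence written 5'→3' is the reverse complement: TACGAAAG.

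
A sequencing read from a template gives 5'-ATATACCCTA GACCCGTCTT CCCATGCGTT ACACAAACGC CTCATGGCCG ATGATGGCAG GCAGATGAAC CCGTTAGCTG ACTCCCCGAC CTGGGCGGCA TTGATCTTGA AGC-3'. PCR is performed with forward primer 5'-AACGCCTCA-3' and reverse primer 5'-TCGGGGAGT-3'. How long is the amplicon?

The forward primer matches the template at positions 36–44.
Reverse complement of the reverse primer: ACTCCCCGA. This occurs on the top strand at positions 81–89.
Amplicon spans positions 36–89: 54 bp.

54 bp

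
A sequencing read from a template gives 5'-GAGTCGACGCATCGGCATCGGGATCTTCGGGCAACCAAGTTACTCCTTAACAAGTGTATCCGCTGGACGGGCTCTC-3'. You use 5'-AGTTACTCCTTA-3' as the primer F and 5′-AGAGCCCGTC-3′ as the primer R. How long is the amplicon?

Scanning the template, AGTTACTCCTTA occurs at positions 38–49; this primer anneals to the bottom strand there with its 3' end pointing downstream.
Taking the reverse complement of AGAGCCCGTC gives GACGGGCTCT, found at positions 66–75 on the template; the primer anneals here to the top strand with its 3' end pointing upstream.
Product length = (reverse-primer end) − (forward-primer start) + 1 = 75 − 38 + 1 = 38 bp.

38 bp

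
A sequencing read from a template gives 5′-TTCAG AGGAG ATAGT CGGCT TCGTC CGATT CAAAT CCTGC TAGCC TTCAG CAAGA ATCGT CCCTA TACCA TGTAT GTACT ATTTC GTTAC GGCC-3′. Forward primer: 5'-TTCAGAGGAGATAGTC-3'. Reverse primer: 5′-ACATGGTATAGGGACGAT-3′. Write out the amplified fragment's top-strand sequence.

Scanning the template, TTCAGAGGAGATAGTC occurs at positions 1–16; this primer anneals to the bottom strand there with its 3' end pointing downstream.
Reverse complement of the reverse primer: ATCGTCCCTATACCATGT. This occurs on the top strand at positions 56–73.
The product is the template from position 1 through 73 (73 bp).

5'-TTCAGAGGAGATAGTCGGCTTCGTCCGATTCAAATCCTGCTAGCCTTCAGCAAGAATCGTCCCTATACCATGT-3'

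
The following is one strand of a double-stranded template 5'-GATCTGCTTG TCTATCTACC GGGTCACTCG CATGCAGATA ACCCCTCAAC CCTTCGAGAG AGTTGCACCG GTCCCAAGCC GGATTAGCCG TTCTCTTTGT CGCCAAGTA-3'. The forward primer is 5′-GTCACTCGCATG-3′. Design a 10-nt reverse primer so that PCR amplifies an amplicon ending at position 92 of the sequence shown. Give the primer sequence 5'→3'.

5'-AACGGCTAAT-3'

The forward primer binds at positions 23–34; the product's 3' end on the top strand is position 92.
The reverse primer anneals to the top strand over positions 83–92, i.e. to ATTAGCCGTT.
Its sequence written 5'→3' is the reverse complement: AACGGCTAAT.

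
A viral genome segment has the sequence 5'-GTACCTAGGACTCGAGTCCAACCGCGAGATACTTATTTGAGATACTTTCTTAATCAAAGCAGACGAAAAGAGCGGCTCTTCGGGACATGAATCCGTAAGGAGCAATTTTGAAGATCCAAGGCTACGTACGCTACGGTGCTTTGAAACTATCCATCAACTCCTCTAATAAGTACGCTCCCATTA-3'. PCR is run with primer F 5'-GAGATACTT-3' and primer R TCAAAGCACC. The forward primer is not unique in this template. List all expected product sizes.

119 bp, 106 bp

The forward primer GAGATACTT matches the top strand at positions 26–34, 39–47.
The reverse primer's reverse complement is GGTGCTTTGA, matching at positions 135–144.
Each forward site pairs with the reverse site to give a product ending at position 144: sizes 119, 106 bp.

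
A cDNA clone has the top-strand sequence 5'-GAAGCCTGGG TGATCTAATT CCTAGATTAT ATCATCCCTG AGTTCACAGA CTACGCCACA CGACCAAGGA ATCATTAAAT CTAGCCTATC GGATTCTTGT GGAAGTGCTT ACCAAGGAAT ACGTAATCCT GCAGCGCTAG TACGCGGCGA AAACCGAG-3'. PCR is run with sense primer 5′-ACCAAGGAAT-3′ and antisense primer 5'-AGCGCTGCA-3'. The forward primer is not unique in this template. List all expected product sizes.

76 bp, 28 bp

The forward primer ACCAAGGAAT matches the top strand at positions 63–72, 111–120.
The reverse primer's reverse complement is TGCAGCGCT, matching at positions 130–138.
Each forward site pairs with the reverse site to give a product ending at position 138: sizes 76, 28 bp.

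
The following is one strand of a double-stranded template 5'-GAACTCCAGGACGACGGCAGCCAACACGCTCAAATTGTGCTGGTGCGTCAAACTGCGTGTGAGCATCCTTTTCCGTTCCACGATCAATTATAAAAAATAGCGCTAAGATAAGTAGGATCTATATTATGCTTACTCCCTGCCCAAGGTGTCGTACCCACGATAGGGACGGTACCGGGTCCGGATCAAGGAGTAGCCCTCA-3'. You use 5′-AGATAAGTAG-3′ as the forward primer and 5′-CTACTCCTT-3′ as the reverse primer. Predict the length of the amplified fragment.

88 bp

Forward primer AGATAAGTAG is found on the top strand at positions 106–115.
Reverse complement of the reverse primer: AAGGAGTAG. This occurs on the top strand at positions 185–193.
The product runs from position 106 to position 193, so its length is 193 − 106 + 1 = 88 bp.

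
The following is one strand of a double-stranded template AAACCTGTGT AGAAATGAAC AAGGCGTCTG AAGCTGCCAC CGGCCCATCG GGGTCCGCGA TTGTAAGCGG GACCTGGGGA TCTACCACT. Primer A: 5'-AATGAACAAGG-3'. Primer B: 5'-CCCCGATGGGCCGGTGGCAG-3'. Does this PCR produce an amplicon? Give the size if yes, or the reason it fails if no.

Yes — a 40 bp product.

Primer A (AATGAACAAGG) matches the top strand at positions 14–24; it acts as a forward primer.
Primer B's reverse complement is CTGCCACCGGCCCATCGGGG, matching the top strand at positions 34–53; it acts as a reverse primer.
The 3' ends face each other across positions 14–53, giving a 40 bp product.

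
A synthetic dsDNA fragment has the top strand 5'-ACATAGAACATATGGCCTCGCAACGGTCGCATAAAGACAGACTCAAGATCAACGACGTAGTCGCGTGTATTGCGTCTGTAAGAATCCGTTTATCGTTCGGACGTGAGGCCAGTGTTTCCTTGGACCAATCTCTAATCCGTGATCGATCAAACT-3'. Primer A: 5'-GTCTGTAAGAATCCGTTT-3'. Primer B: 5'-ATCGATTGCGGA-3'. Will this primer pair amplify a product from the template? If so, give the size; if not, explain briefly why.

No product — primer B has no binding site in the template.

Primer B (ATCGATTGCGGA) does not match the top strand, and its reverse complement TCCGCAATCGAT does not match either.
With no annealing site for primer B, no amplification occurs.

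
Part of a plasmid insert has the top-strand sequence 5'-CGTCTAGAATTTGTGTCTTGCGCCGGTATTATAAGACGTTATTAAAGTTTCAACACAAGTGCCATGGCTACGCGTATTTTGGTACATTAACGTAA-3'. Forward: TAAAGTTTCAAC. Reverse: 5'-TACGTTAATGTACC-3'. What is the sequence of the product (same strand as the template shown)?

Scanning the template, TAAAGTTTCAAC occurs at positions 43–54; this primer anneals to the bottom strand there with its 3' end pointing downstream.
Taking the reverse complement of TACGTTAATGTACC gives GGTACATTAACGTA, found at positions 81–94 on the template; the primer anneals here to the top strand with its 3' end pointing upstream.
The product is the template from position 43 through 94 (52 bp).

5'-TAAAGTTTCAACACAAGTGCCATGGCTACGCGTATTTTGGTACATTAACGTA-3'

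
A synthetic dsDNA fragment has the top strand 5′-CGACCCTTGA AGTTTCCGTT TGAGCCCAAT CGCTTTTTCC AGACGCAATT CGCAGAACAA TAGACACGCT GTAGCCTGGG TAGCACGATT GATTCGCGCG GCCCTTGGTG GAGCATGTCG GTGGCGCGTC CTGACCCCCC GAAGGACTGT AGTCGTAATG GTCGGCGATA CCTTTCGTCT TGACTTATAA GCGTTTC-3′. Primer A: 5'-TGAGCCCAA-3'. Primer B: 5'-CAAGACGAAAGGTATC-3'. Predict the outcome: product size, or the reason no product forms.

Yes — a 162 bp product.

Primer A (TGAGCCCAA) matches the top strand at positions 21–29; it acts as a forward primer.
Primer B's reverse complement is GATACCTTTCGTCTTG, matching the top strand at positions 167–182; it acts as a reverse primer.
The 3' ends face each other across positions 21–182, giving a 162 bp product.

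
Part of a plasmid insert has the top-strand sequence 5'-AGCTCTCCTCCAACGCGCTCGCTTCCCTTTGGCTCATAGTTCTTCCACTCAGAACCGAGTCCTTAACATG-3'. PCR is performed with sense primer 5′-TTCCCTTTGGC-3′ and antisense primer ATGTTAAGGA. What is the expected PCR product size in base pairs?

Scanning the template, TTCCCTTTGGC occurs at positions 23–33; this primer anneals to the bottom strand there with its 3' end pointing downstream.
Reverse complement of the reverse primer: TCCTTAACAT. This occurs on the top strand at positions 60–69.
Amplicon spans positions 23–69: 47 bp.

47 bp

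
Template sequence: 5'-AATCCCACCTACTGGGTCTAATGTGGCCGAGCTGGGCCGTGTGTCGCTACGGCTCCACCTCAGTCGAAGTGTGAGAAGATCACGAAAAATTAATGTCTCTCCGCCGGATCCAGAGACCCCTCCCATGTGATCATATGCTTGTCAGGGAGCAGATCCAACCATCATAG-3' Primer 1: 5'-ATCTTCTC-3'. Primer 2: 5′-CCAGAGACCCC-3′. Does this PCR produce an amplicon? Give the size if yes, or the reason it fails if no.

No product — the primers' 3' ends point away from each other.

Primer 1 (ATCTTCTC) has reverse complement GAGAAGAT, which matches the top strand at positions 73–80; primer 1 anneals to the top strand there with its 3' end pointing upstream toward position 73.
Primer 2 (CCAGAGACCCC) matches the top strand directly at positions 110–120; it anneals to the bottom strand with its 3' end pointing downstream toward position 120.
The 3' ends diverge (primer 1 extends toward position 1, primer 2 toward position 167), so the primers never converge on a shared product.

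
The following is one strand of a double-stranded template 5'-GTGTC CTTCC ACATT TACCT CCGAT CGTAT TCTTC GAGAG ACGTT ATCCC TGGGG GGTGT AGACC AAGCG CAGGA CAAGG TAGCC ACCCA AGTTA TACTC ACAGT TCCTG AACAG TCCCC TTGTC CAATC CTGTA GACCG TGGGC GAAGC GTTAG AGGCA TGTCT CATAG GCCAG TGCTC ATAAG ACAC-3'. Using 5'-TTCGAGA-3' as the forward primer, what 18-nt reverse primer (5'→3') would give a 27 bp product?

The forward primer binds at positions 33–39, so a 27 bp product ends at position 33 + 27 − 1 = 59.
The reverse primer anneals to the top strand over positions 42–59, i.e. to CGTTATCCCTGGGGGGTG.
Its sequence written 5'→3' is the reverse complement: CACCCCCCAGGGATAACG.

5'-CACCCCCCAGGGATAACG-3'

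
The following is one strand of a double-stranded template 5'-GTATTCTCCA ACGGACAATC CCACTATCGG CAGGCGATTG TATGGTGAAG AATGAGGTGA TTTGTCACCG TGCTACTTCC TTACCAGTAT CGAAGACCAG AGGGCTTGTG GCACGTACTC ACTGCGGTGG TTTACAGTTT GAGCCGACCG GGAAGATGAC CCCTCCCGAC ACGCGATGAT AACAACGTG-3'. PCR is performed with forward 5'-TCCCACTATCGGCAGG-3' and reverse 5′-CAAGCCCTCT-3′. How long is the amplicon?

90 bp

Scanning the template, TCCCACTATCGGCAGG occurs at positions 19–34; this primer anneals to the bottom strand there with its 3' end pointing downstream.
Taking the reverse complement of CAAGCCCTCT gives AGAGGGCTTG, found at positions 99–108 on the template; the primer anneals here to the top strand with its 3' end pointing upstream.
Product length = (reverse-primer end) − (forward-primer start) + 1 = 108 − 19 + 1 = 90 bp.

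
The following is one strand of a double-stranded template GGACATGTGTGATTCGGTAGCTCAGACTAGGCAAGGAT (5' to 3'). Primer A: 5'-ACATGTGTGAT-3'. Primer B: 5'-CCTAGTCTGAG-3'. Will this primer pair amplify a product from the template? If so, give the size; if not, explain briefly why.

Primer A (ACATGTGTGAT) matches the top strand at positions 3–13; it acts as a forward primer.
Primer B's reverse complement is CTCAGACTAGG, matching the top strand at positions 21–31; it acts as a reverse primer.
The 3' ends face each other across positions 3–31, giving a 29 bp product.

Yes — a 29 bp product.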